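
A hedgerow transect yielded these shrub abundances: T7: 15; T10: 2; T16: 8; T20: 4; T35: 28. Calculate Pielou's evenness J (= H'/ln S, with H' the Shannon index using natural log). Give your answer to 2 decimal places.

0.80

Total N = 15+2+8+4+28 = 57, so the proportions are 0.2632, 0.0351, 0.1404, 0.0702, 0.4912 (working shown to 4 dp, full precision carried).
H' = −Σ pᵢ ln pᵢ = −((-0.3513) + (-0.1175) + (-0.2756) + (-0.1864) + (-0.3492)) = 1.2801.
With S = 5 species, ln S = 1.6094, so J = 1.2801/1.6094 = 0.7954, i.e. 0.80 to 2 decimal places.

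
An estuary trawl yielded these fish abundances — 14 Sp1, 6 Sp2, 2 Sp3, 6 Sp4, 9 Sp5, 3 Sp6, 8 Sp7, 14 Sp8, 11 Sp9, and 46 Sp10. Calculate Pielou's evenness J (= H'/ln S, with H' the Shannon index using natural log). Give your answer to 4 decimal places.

0.8384

Total N = 14+6+2+6+9+3+8+14+11+46 = 119, so the proportions are 0.117647, 0.05042, 0.016807, 0.05042, 0.07563, 0.02521, 0.067227, 0.117647, 0.092437, 0.386555 (working shown to 6 dp, full precision carried).
H' = −Σ pᵢ ln pᵢ = −((-0.251772) + (-0.150623) + (-0.068672) + (-0.150623) + (-0.195270) + (-0.092786) + (-0.181491) + (-0.251772) + (-0.220114) + (-0.367413)) = 1.930537.
With S = 10 species, ln S = 2.302585, so J = 1.930537/2.302585 = 0.838422, i.e. 0.8384 to 4 decimal places.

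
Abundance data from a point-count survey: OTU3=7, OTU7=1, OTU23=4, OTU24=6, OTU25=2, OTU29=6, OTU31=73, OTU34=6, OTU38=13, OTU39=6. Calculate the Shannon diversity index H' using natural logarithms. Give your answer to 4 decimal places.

Total N = 7+1+4+6+2+6+73+6+13+6 = 124, so the proportions are 0.056452, 0.008065, 0.032258, 0.048387, 0.016129, 0.048387, 0.58871, 0.048387, 0.104839, 0.048387 (working shown to 6 dp, full precision carried).
Each pᵢ ln pᵢ term: 0.056452×(-2.874371)=-0.162263, 0.008065×(-4.820282)=-0.038873, 0.032258×(-3.433987)=-0.110774, 0.048387×(-3.028522)=-0.146541, 0.016129×(-4.127134)=-0.066567, 0.048387×(-3.028522)=-0.146541, 0.58871×(-0.529822)=-0.311911, 0.048387×(-3.028522)=-0.146541, 0.104839×(-2.255332)=-0.236446, 0.048387×(-3.028522)=-0.146541.
Sum = -1.513000, so H' = 1.5130.

1.5130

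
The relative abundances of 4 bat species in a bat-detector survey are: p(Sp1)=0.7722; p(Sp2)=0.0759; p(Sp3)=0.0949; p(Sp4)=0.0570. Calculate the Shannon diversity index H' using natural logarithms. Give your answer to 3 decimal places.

Each pᵢ ln pᵢ term (working shown to 5 dp, full precision carried): 0.7722×(-0.25851)=-0.19962, 0.0759×(-2.57834)=-0.19570, 0.0949×(-2.35493)=-0.22348, 0.057×(-2.86470)=-0.16329.
Sum = -0.78209, so H' = 0.782.

0.782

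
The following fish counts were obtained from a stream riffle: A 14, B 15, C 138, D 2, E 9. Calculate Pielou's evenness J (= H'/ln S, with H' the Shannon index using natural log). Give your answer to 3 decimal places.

Total N = 14+15+138+2+9 = 178, so the proportions are 0.07865, 0.08427, 0.77528, 0.01124, 0.05056 (working shown to 5 dp, full precision carried).
H' = −Σ pᵢ ln pᵢ = −((-0.19999) + (-0.20846) + (-0.19733) + (-0.05043) + (-0.15090)) = 0.80712.
With S = 5 species, ln S = 1.60944, so J = 0.80712/1.60944 = 0.50149, i.e. 0.501 to 3 decimal places.

0.501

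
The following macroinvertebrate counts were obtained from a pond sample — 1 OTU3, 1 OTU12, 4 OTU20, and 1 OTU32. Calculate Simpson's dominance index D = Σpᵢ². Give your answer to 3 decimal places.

Total N = 1+1+4+1 = 7, so the proportions are 0.14286, 0.14286, 0.57143, 0.14286 (working shown to 5 dp, full precision carried).
D = 0.14286² + 0.14286² + 0.57143² + 0.14286² = 0.02041 + 0.02041 + 0.32653 + 0.02041 = 0.38776.
To 3 decimal places, D = 0.388.

0.388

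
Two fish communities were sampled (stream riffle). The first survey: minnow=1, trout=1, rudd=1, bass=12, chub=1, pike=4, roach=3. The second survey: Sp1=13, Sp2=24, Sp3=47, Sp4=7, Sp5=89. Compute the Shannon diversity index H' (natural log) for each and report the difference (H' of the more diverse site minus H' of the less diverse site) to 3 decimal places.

0.171

The first survey: N=23, proportions 0.04348, 0.04348, 0.04348, 0.52174, 0.04348, 0.17391, 0.13043, giving H' = 1.45463 (working shown to 5 dp, full precision carried).
The second survey: N=180, proportions 0.07222, 0.13333, 0.26111, 0.03889, 0.49444, giving H' = 1.28360.
Difference = |1.45463 − 1.28360| = 0.17103, i.e. 0.171 to 3 decimal places.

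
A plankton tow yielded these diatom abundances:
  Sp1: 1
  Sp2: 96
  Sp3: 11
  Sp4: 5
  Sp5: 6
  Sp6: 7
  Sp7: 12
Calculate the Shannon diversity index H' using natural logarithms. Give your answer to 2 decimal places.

Total N = 1+96+11+5+6+7+12 = 138, so the proportions are 0.0072, 0.6957, 0.0797, 0.0362, 0.0435, 0.0507, 0.087 (working shown to 4 dp, full precision carried).
Each pᵢ ln pᵢ term: 0.0072×(-4.9273)=-0.0357, 0.6957×(-0.3629)=-0.2525, 0.0797×(-2.5294)=-0.2016, 0.0362×(-3.3178)=-0.1202, 0.0435×(-3.1355)=-0.1363, 0.0507×(-2.9813)=-0.1512, 0.087×(-2.4423)=-0.2124.
Sum = -1.1099, so H' = 1.11.

1.11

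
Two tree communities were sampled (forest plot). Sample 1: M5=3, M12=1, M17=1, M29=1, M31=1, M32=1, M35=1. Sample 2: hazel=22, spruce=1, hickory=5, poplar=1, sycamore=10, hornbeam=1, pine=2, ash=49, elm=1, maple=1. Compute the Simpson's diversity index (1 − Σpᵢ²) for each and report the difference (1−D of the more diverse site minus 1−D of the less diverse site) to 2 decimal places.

0.16

Sample 1: N=9, proportions 0.3333, 0.1111, 0.1111, 0.1111, 0.1111, 0.1111, 0.1111, giving 1−D = 0.8148 (working shown to 4 dp, full precision carried).
Sample 2: N=93, proportions 0.2366, 0.0108, 0.0538, 0.0108, 0.1075, 0.0108, 0.0215, 0.5269, 0.0108, 0.0108, giving 1−D = 0.6509.
Difference = |0.8148 − 0.6509| = 0.1639, i.e. 0.16 to 2 decimal places.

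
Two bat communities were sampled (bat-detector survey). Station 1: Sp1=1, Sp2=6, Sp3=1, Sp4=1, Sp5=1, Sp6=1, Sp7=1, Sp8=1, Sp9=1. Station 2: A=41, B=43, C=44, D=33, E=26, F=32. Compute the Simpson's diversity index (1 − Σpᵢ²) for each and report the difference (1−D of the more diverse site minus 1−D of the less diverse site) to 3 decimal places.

0.052

Station 1: N=14, proportions 0.07143, 0.42857, 0.07143, 0.07143, 0.07143, 0.07143, 0.07143, 0.07143, 0.07143, giving 1−D = 0.77551 (working shown to 5 dp, full precision carried).
Station 2: N=219, proportions 0.18721, 0.19635, 0.20091, 0.15068, 0.11872, 0.14612, giving 1−D = 0.82788.
Difference = |0.77551 − 0.82788| = 0.05237, i.e. 0.052 to 3 decimal places.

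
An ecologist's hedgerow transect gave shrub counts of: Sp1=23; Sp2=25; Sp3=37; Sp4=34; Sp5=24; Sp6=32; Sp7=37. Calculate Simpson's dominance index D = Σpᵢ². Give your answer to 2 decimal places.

0.15

Total N = 23+25+37+34+24+32+37 = 212, so the proportions are 0.1085, 0.1179, 0.1745, 0.1604, 0.1132, 0.1509, 0.1745 (working shown to 4 dp, full precision carried).
D = 0.1085² + 0.1179² + 0.1745² + 0.1604² + 0.1132² + 0.1509² + 0.1745² = 0.0118 + 0.0139 + 0.0305 + 0.0257 + 0.0128 + 0.0228 + 0.0305 = 0.1479.
To 2 decimal places, D = 0.15.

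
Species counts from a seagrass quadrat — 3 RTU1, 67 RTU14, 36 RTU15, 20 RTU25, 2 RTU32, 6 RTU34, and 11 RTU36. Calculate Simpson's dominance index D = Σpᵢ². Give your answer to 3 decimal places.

0.302

Total N = 3+67+36+20+2+6+11 = 145, so the proportions are 0.02069, 0.46207, 0.24828, 0.13793, 0.01379, 0.04138, 0.07586 (working shown to 5 dp, full precision carried).
D = 0.02069² + 0.46207² + 0.24828² + 0.13793² + 0.01379² + 0.04138² + 0.07586² = 0.00043 + 0.21351 + 0.06164 + 0.01902 + 0.00019 + 0.00171 + 0.00576 = 0.30226.
To 3 decimal places, D = 0.302.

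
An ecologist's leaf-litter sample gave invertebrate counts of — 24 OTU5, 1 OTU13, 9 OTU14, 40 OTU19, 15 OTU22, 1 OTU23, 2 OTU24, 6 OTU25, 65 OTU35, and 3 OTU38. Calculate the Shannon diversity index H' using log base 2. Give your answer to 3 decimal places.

Total N = 24+1+9+40+15+1+2+6+65+3 = 166, so the proportions are 0.14458, 0.00602, 0.05422, 0.24096, 0.09036, 0.00602, 0.01205, 0.03614, 0.39157, 0.01807 (working shown to 5 dp, full precision carried).
Each pᵢ log₂ pᵢ term: 0.14458×(-2.79008)=-0.40338, 0.00602×(-7.37504)=-0.04443, 0.05422×(-4.20511)=-0.22799, 0.24096×(-2.05311)=-0.49473, 0.09036×(-3.46815)=-0.31339, 0.00602×(-7.37504)=-0.04443, 0.01205×(-6.37504)=-0.07681, 0.03614×(-4.79008)=-0.17314, 0.39157×(-1.35267)=-0.52966, 0.01807×(-5.79008)=-0.10464.
Sum = -2.41258, so H' = 2.413.

2.413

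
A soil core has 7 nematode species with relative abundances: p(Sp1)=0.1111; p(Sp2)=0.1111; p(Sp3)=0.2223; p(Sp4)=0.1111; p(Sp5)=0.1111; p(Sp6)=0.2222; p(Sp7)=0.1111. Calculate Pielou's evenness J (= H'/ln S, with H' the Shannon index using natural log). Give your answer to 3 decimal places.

0.971

H' = −Σ pᵢ ln pᵢ = −((-0.24412) + (-0.24412) + (-0.33428) + (-0.24412) + (-0.24412) + (-0.33423) + (-0.24412)) = 1.88912 (working shown to 5 dp, full precision carried).
With S = 7 species, ln S = 1.94591, so J = 1.88912/1.94591 = 0.97082, i.e. 0.971 to 3 decimal places.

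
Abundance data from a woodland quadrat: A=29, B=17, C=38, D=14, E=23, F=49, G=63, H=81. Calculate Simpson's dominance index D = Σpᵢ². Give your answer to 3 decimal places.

Total N = 29+17+38+14+23+49+63+81 = 314, so the proportions are 0.09236, 0.05414, 0.12102, 0.04459, 0.07325, 0.15605, 0.20064, 0.25796 (working shown to 5 dp, full precision carried).
D = 0.09236² + 0.05414² + 0.12102² + 0.04459² + 0.07325² + 0.15605² + 0.20064² + 0.25796² = 0.00853 + 0.00293 + 0.01465 + 0.00199 + 0.00537 + 0.02435 + 0.04026 + 0.06654 = 0.16461.
To 3 decimal places, D = 0.165.

0.165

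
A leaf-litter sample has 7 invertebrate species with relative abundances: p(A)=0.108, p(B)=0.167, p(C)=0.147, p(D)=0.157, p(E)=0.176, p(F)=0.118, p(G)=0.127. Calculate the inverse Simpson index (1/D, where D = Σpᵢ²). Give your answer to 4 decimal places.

D = 0.108² + 0.167² + 0.147² + 0.157² + 0.176² + 0.118² + 0.127² = 0.01166400 + 0.02788900 + 0.02160900 + 0.02464900 + 0.03097600 + 0.01392400 + 0.01612900 = 0.14684000 (working shown to 8 dp, full precision carried).
So 1/D = 6.810133, i.e. 6.8101 to 4 decimal places.

6.8101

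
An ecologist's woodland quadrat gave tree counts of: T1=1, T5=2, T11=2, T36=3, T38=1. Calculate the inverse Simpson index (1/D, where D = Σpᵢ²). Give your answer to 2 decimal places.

Total N = 1+2+2+3+1 = 9, so the proportions are 0.111111, 0.222222, 0.222222, 0.333333, 0.111111 (working shown to 6 dp, full precision carried).
D = 0.111111² + 0.222222² + 0.222222² + 0.333333² + 0.111111² = 0.012346 + 0.049383 + 0.049383 + 0.111111 + 0.012346 = 0.234568.
So 1/D = 4.2632, i.e. 4.26 to 2 decimal places.

4.26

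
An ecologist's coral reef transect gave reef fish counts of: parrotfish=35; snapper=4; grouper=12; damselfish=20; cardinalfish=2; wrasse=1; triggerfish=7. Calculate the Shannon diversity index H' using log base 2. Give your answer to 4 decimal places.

Total N = 35+4+12+20+2+1+7 = 81, so the proportions are 0.432099, 0.049383, 0.148148, 0.246914, 0.024691, 0.012346, 0.08642 (working shown to 6 dp, full precision carried).
Each pᵢ log₂ pᵢ term: 0.432099×(-1.210567)=-0.523085, 0.049383×(-4.339850)=-0.214314, 0.148148×(-2.754888)=-0.408131, 0.246914×(-2.017922)=-0.498252, 0.024691×(-5.339850)=-0.131848, 0.012346×(-6.339850)=-0.078270, 0.08642×(-3.532495)=-0.305277.
Sum = -2.159177, so H' = 2.1592.

2.1592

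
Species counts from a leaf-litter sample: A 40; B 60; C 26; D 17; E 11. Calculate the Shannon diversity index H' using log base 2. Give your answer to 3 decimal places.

Total N = 40+60+26+17+11 = 154, so the proportions are 0.25974, 0.38961, 0.16883, 0.11039, 0.07143 (working shown to 5 dp, full precision carried).
Each pᵢ log₂ pᵢ term: 0.25974×(-1.94486)=-0.50516, 0.38961×(-1.35990)=-0.52983, 0.16883×(-2.56635)=-0.43328, 0.11039×(-3.17932)=-0.35096, 0.07143×(-3.80735)=-0.27195.
Sum = -2.09119, so H' = 2.091.

2.091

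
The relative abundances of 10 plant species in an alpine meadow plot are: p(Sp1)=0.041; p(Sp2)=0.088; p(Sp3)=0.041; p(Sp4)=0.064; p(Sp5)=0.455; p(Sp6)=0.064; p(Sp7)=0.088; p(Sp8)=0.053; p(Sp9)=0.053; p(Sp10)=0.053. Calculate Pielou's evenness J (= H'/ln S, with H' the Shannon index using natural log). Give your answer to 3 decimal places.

H' = −Σ pᵢ ln pᵢ = −((-0.13096) + (-0.21388) + (-0.13096) + (-0.17593) + (-0.35829) + (-0.17593) + (-0.21388) + (-0.15569) + (-0.15569) + (-0.15569)) = 1.86688 (working shown to 5 dp, full precision carried).
With S = 10 species, ln S = 2.30259, so J = 1.86688/2.30259 = 0.81078, i.e. 0.811 to 3 decimal places.

0.811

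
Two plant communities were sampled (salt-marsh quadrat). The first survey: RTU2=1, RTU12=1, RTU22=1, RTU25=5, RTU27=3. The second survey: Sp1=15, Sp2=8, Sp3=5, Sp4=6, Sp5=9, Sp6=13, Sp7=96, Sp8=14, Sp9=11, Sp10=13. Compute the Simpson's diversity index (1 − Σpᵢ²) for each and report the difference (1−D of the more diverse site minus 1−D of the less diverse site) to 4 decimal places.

The first survey: N=11, proportions 0.090909, 0.090909, 0.090909, 0.454545, 0.272727, giving 1−D = 0.694215 (working shown to 6 dp, full precision carried).
The second survey: N=190, proportions 0.078947, 0.042105, 0.026316, 0.031579, 0.047368, 0.068421, 0.505263, 0.073684, 0.057895, 0.068421, giving 1−D = 0.714626.
Difference = |0.694215 − 0.714626| = 0.020411, i.e. 0.0204 to 4 decimal places.

0.0204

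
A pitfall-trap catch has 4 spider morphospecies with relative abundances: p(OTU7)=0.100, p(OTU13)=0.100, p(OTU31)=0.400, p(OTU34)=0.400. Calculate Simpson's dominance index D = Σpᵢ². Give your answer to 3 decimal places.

0.340

D = 0.1² + 0.1² + 0.4² + 0.4² = 0.01000 + 0.01000 + 0.16000 + 0.16000 = 0.34000 (working shown to 5 dp, full precision carried).
To 3 decimal places, D = 0.340.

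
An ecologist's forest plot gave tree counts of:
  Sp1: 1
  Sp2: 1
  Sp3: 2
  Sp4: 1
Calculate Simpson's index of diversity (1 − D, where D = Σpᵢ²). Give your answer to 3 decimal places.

Total N = 1+1+2+1 = 5, so the proportions are 0.2, 0.2, 0.4, 0.2 (working shown to 5 dp, full precision carried).
D = 0.2² + 0.2² + 0.4² + 0.2² = 0.04000 + 0.04000 + 0.16000 + 0.04000 = 0.28000.
So 1 − D = 0.72000, i.e. 0.720 to 3 decimal places.

0.720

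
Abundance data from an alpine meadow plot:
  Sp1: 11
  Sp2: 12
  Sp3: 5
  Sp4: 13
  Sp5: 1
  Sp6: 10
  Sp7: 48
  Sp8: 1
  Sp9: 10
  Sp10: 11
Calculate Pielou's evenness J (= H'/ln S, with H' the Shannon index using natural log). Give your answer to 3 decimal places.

0.820

Total N = 11+12+5+13+1+10+48+1+10+11 = 122, so the proportions are 0.09016, 0.09836, 0.04098, 0.10656, 0.0082, 0.08197, 0.39344, 0.0082, 0.08197, 0.09016 (working shown to 5 dp, full precision carried).
H' = −Σ pᵢ ln pᵢ = −((-0.21695) + (-0.22811) + (-0.13093) + (-0.23859) + (-0.03938) + (-0.20504) + (-0.36701) + (-0.03938) + (-0.20504) + (-0.21695)) = 1.88735.
With S = 10 species, ln S = 2.30259, so J = 1.88735/2.30259 = 0.81967, i.e. 0.820 to 3 decimal places.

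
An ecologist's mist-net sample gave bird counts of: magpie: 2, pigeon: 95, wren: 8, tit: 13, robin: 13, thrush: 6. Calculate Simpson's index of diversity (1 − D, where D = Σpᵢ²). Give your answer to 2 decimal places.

Total N = 2+95+8+13+13+6 = 137, so the proportions are 0.0146, 0.6934, 0.0584, 0.0949, 0.0949, 0.0438 (working shown to 4 dp, full precision carried).
D = 0.0146² + 0.6934² + 0.0584² + 0.0949² + 0.0949² + 0.0438² = 0.0002 + 0.4808 + 0.0034 + 0.0090 + 0.0090 + 0.0019 = 0.5044.
So 1 − D = 0.4956, i.e. 0.50 to 2 decimal places.

0.50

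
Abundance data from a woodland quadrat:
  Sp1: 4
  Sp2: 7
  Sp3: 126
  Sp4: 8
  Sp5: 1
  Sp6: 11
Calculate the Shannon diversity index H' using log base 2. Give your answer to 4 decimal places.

1.1236

Total N = 4+7+126+8+1+11 = 157, so the proportions are 0.0254777, 0.044586, 0.8025478, 0.0509554, 0.0063694, 0.0700637 (working shown to 7 dp, full precision carried).
Each pᵢ log₂ pᵢ term: 0.0254777×(-5.2946207)=-0.1348948, 0.044586×(-4.4872658)=-0.2000692, 0.8025478×(-0.3173408)=-0.2546812, 0.0509554×(-4.2946207)=-0.2188342, 0.0063694×(-7.2946207)=-0.0464626, 0.0700637×(-3.8351891)=-0.2687075.
Sum = -1.1236494, so H' = 1.1236.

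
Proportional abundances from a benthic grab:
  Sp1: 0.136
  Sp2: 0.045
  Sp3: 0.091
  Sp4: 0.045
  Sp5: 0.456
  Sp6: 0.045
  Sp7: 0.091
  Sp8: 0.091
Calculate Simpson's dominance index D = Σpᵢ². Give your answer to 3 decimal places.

D = 0.136² + 0.045² + 0.091² + 0.045² + 0.456² + 0.045² + 0.091² + 0.091² = 0.01850 + 0.00202 + 0.00828 + 0.00202 + 0.20794 + 0.00202 + 0.00828 + 0.00828 = 0.25735 (working shown to 5 dp, full precision carried).
To 3 decimal places, D = 0.257.

0.257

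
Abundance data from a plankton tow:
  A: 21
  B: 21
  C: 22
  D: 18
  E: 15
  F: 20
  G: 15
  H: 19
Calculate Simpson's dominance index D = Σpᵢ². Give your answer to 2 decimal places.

Total N = 21+21+22+18+15+20+15+19 = 151, so the proportions are 0.1391, 0.1391, 0.1457, 0.1192, 0.0993, 0.1325, 0.0993, 0.1258 (working shown to 4 dp, full precision carried).
D = 0.1391² + 0.1391² + 0.1457² + 0.1192² + 0.0993² + 0.1325² + 0.0993² + 0.1258² = 0.0193 + 0.0193 + 0.0212 + 0.0142 + 0.0099 + 0.0175 + 0.0099 + 0.0158 = 0.1272.
To 2 decimal places, D = 0.13.

0.13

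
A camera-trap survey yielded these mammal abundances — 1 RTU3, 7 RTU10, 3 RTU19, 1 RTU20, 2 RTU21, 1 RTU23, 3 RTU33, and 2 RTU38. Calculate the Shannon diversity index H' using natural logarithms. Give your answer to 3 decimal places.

Total N = 1+7+3+1+2+1+3+2 = 20, so the proportions are 0.05, 0.35, 0.15, 0.05, 0.1, 0.05, 0.15, 0.1 (working shown to 5 dp, full precision carried).
Each pᵢ ln pᵢ term: 0.05×(-2.99573)=-0.14979, 0.35×(-1.04982)=-0.36744, 0.15×(-1.89712)=-0.28457, 0.05×(-2.99573)=-0.14979, 0.1×(-2.30259)=-0.23026, 0.05×(-2.99573)=-0.14979, 0.15×(-1.89712)=-0.28457, 0.1×(-2.30259)=-0.23026.
Sum = -1.84645, so H' = 1.846.

1.846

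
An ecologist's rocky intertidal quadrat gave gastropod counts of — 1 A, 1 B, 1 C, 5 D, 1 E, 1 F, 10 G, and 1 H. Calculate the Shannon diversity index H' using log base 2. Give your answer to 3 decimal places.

2.258

Total N = 1+1+1+5+1+1+10+1 = 21, so the proportions are 0.04762, 0.04762, 0.04762, 0.2381, 0.04762, 0.04762, 0.47619, 0.04762 (working shown to 5 dp, full precision carried).
Each pᵢ log₂ pᵢ term: 0.04762×(-4.39232)=-0.20916, 0.04762×(-4.39232)=-0.20916, 0.04762×(-4.39232)=-0.20916, 0.2381×(-2.07039)=-0.49295, 0.04762×(-4.39232)=-0.20916, 0.04762×(-4.39232)=-0.20916, 0.47619×(-1.07039)=-0.50971, 0.04762×(-4.39232)=-0.20916.
Sum = -2.25761, so H' = 2.258.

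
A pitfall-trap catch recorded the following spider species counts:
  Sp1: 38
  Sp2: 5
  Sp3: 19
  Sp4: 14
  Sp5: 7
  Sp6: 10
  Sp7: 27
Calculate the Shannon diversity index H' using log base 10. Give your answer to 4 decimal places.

Total N = 38+5+19+14+7+10+27 = 120, so the proportions are 0.316667, 0.041667, 0.158333, 0.116667, 0.058333, 0.083333, 0.225 (working shown to 6 dp, full precision carried).
Each pᵢ log₁₀ pᵢ term: 0.316667×(-0.499398)=-0.158143, 0.041667×(-1.380211)=-0.057509, 0.158333×(-0.800428)=-0.126734, 0.116667×(-0.933053)=-0.108856, 0.058333×(-1.234083)=-0.071988, 0.083333×(-1.079181)=-0.089932, 0.225×(-0.647817)=-0.145759.
Sum = -0.758921, so H' = 0.7589.

0.7589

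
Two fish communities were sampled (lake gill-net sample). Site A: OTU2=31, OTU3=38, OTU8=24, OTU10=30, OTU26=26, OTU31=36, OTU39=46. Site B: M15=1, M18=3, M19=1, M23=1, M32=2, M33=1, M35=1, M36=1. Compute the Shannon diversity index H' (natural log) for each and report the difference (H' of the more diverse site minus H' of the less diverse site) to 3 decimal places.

0.049

Site A: N=231, proportions 0.1342, 0.1645, 0.1039, 0.12987, 0.11255, 0.15584, 0.19913, giving H' = 1.92369 (working shown to 5 dp, full precision carried).
Site B: N=11, proportions 0.09091, 0.27273, 0.09091, 0.09091, 0.18182, 0.09091, 0.09091, 0.09091, giving H' = 1.97225.
Difference = |1.92369 − 1.97225| = 0.04856, i.e. 0.049 to 3 decimal places.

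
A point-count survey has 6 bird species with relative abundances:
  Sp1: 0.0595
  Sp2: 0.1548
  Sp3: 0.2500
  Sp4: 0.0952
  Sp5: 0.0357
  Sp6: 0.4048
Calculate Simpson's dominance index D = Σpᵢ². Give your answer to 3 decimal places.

0.264

D = 0.0595² + 0.1548² + 0.25² + 0.0952² + 0.0357² + 0.4048² = 0.00354 + 0.02396 + 0.06250 + 0.00906 + 0.00127 + 0.16386 = 0.26420 (working shown to 5 dp, full precision carried).
To 3 decimal places, D = 0.264.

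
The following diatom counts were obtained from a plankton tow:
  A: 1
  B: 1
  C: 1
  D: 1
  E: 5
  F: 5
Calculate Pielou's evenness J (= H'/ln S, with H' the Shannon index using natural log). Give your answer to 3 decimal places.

0.831

Total N = 1+1+1+1+5+5 = 14, so the proportions are 0.07143, 0.07143, 0.07143, 0.07143, 0.35714, 0.35714 (working shown to 5 dp, full precision carried).
H' = −Σ pᵢ ln pᵢ = −((-0.18850) + (-0.18850) + (-0.18850) + (-0.18850) + (-0.36772) + (-0.36772)) = 1.48946.
With S = 6 species, ln S = 1.79176, so J = 1.48946/1.79176 = 0.83128, i.e. 0.831 to 3 decimal places.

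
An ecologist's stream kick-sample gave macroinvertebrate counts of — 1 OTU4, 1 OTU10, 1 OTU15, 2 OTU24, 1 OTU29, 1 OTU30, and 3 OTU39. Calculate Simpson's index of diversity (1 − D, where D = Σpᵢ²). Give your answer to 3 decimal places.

0.820

Total N = 1+1+1+2+1+1+3 = 10, so the proportions are 0.1, 0.1, 0.1, 0.2, 0.1, 0.1, 0.3 (working shown to 5 dp, full precision carried).
D = 0.1² + 0.1² + 0.1² + 0.2² + 0.1² + 0.1² + 0.3² = 0.01000 + 0.01000 + 0.01000 + 0.04000 + 0.01000 + 0.01000 + 0.09000 = 0.18000.
So 1 − D = 0.82000, i.e. 0.820 to 3 decimal places.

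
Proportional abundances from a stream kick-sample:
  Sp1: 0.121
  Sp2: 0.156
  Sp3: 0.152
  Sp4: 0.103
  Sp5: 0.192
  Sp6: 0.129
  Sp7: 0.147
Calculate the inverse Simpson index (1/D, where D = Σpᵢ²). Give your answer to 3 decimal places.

6.766

D = 0.121² + 0.156² + 0.152² + 0.103² + 0.192² + 0.129² + 0.147² = 0.0146410 + 0.0243360 + 0.0231040 + 0.0106090 + 0.0368640 + 0.0166410 + 0.0216090 = 0.1478040 (working shown to 7 dp, full precision carried).
So 1/D = 6.76572, i.e. 6.766 to 3 decimal places.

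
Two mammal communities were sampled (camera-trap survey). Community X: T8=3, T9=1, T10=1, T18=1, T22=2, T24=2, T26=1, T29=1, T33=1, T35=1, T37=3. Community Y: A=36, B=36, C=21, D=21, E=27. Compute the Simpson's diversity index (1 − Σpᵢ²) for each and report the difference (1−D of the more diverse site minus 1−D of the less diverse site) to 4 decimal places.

Community X: N=17, proportions 0.176471, 0.058824, 0.058824, 0.058824, 0.117647, 0.117647, 0.058824, 0.058824, 0.058824, 0.058824, 0.176471, giving 1−D = 0.885813 (working shown to 6 dp, full precision carried).
Community Y: N=141, proportions 0.255319, 0.255319, 0.148936, 0.148936, 0.191489, giving 1−D = 0.788592.
Difference = |0.885813 − 0.788592| = 0.097221, i.e. 0.0972 to 4 decimal places.

0.0972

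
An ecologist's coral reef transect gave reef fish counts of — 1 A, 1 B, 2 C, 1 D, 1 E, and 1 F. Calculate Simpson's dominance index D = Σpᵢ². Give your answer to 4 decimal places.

Total N = 1+1+2+1+1+1 = 7, so the proportions are 0.142857, 0.142857, 0.285714, 0.142857, 0.142857, 0.142857 (working shown to 6 dp, full precision carried).
D = 0.142857² + 0.142857² + 0.285714² + 0.142857² + 0.142857² + 0.142857² = 0.020408 + 0.020408 + 0.081633 + 0.020408 + 0.020408 + 0.020408 = 0.183673.
To 4 decimal places, D = 0.1837.

0.1837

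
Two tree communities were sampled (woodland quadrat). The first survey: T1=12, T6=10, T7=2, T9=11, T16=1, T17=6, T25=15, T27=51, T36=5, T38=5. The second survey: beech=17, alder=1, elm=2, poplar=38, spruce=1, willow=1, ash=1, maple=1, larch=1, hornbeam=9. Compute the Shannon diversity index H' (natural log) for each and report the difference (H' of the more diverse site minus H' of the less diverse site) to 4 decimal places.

0.4225

The first survey: N=118, proportions 0.101695, 0.084746, 0.016949, 0.09322, 0.008475, 0.050847, 0.127119, 0.432203, 0.042373, 0.042373, giving H' = 1.816476 (working shown to 6 dp, full precision carried).
The second survey: N=72, proportions 0.236111, 0.013889, 0.027778, 0.527778, 0.013889, 0.013889, 0.013889, 0.013889, 0.013889, 0.125, giving H' = 1.393969.
Difference = |1.816476 − 1.393969| = 0.422507, i.e. 0.4225 to 4 decimal places.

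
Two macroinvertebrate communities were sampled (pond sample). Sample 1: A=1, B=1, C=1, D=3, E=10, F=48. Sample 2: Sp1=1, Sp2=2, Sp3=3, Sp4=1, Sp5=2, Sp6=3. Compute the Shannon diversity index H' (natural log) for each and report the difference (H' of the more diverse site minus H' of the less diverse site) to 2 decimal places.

Sample 1: N=64, proportions 0.015625, 0.015625, 0.015625, 0.046875, 0.15625, 0.75, giving H' = 0.844206 (working shown to 6 dp, full precision carried).
Sample 2: N=12, proportions 0.083333, 0.166667, 0.25, 0.083333, 0.166667, 0.25, giving H' = 1.704551.
Difference = |0.844206 − 1.704551| = 0.860345, i.e. 0.86 to 2 decimal places.

0.86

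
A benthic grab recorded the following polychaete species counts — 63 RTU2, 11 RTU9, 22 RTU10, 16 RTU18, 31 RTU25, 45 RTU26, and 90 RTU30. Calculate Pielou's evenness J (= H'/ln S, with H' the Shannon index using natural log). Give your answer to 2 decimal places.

0.89

Total N = 63+11+22+16+31+45+90 = 278, so the proportions are 0.2266, 0.0396, 0.0791, 0.0576, 0.1115, 0.1619, 0.3237 (working shown to 4 dp, full precision carried).
H' = −Σ pᵢ ln pᵢ = −((-0.3364) + (-0.1278) + (-0.2007) + (-0.1643) + (-0.2446) + (-0.2948) + (-0.3651)) = 1.7338.
With S = 7 species, ln S = 1.9459, so J = 1.7338/1.9459 = 0.8910, i.e. 0.89 to 2 decimal places.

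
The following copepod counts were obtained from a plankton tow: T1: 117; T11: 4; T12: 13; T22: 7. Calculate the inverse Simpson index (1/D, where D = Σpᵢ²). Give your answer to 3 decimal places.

Total N = 117+4+13+7 = 141, so the proportions are 0.829787, 0.028369, 0.092199, 0.049645 (working shown to 6 dp, full precision carried).
D = 0.829787² + 0.028369² + 0.092199² + 0.049645² = 0.688547 + 0.000805 + 0.008501 + 0.002465 = 0.700317.
So 1/D = 1.42793, i.e. 1.428 to 3 decimal places.

1.428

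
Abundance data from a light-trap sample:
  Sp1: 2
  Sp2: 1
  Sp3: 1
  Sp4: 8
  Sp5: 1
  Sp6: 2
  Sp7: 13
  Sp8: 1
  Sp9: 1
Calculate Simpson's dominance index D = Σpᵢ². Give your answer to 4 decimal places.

0.2733

Total N = 2+1+1+8+1+2+13+1+1 = 30, so the proportions are 0.066667, 0.033333, 0.033333, 0.266667, 0.033333, 0.066667, 0.433333, 0.033333, 0.033333 (working shown to 6 dp, full precision carried).
D = 0.066667² + 0.033333² + 0.033333² + 0.266667² + 0.033333² + 0.066667² + 0.433333² + 0.033333² + 0.033333² = 0.004444 + 0.001111 + 0.001111 + 0.071111 + 0.001111 + 0.004444 + 0.187778 + 0.001111 + 0.001111 = 0.273333.
To 4 decimal places, D = 0.2733.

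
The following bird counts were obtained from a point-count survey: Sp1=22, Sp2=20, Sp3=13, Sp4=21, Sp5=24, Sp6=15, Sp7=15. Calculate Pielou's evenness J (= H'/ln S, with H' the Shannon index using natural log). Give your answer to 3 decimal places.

0.989

Total N = 22+20+13+21+24+15+15 = 130, so the proportions are 0.16923, 0.15385, 0.1, 0.16154, 0.18462, 0.11538, 0.11538 (working shown to 5 dp, full precision carried).
H' = −Σ pᵢ ln pᵢ = −((-0.30064) + (-0.28797) + (-0.23026) + (-0.29449) + (-0.31190) + (-0.24917) + (-0.24917)) = 1.92360.
With S = 7 species, ln S = 1.94591, so J = 1.92360/1.94591 = 0.98853, i.e. 0.989 to 3 decimal places.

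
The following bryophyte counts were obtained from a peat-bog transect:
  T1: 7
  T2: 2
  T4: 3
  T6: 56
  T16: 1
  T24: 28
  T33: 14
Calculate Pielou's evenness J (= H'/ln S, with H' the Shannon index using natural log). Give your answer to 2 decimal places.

0.69

Total N = 7+2+3+56+1+28+14 = 111, so the proportions are 0.0631, 0.018, 0.027, 0.5045, 0.009, 0.2523, 0.1261 (working shown to 4 dp, full precision carried).
H' = −Σ pᵢ ln pᵢ = −((-0.1743) + (-0.0724) + (-0.0976) + (-0.3452) + (-0.0424) + (-0.3474) + (-0.2611)) = 1.3404.
With S = 7 species, ln S = 1.9459, so J = 1.3404/1.9459 = 0.6888, i.e. 0.69 to 2 decimal places.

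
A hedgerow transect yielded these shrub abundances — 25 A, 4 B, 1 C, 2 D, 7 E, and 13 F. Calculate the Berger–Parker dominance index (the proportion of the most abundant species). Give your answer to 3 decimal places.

0.481

Total N = 25+4+1+2+7+13 = 52, so the proportions are 0.48077, 0.07692, 0.01923, 0.03846, 0.13462, 0.25 (working shown to 5 dp, full precision carried).
The largest proportion is 0.48077, i.e. d = 0.481 to 3 decimal places.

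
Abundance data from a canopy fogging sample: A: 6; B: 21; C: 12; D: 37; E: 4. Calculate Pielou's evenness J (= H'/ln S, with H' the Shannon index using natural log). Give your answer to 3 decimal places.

Total N = 6+21+12+37+4 = 80, so the proportions are 0.075, 0.2625, 0.15, 0.4625, 0.05 (working shown to 5 dp, full precision carried).
H' = −Σ pᵢ ln pᵢ = −((-0.19427) + (-0.35109) + (-0.28457) + (-0.35664) + (-0.14979)) = 1.33636.
With S = 5 species, ln S = 1.60944, so J = 1.33636/1.60944 = 0.83033, i.e. 0.830 to 3 decimal places.

0.830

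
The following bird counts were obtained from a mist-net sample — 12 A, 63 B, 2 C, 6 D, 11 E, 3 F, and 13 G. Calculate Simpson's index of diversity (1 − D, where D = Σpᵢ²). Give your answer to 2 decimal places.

0.63

Total N = 12+63+2+6+11+3+13 = 110, so the proportions are 0.1091, 0.5727, 0.0182, 0.0545, 0.1, 0.0273, 0.1182 (working shown to 4 dp, full precision carried).
D = 0.1091² + 0.5727² + 0.0182² + 0.0545² + 0.1² + 0.0273² + 0.1182² = 0.0119 + 0.3280 + 0.0003 + 0.0030 + 0.0100 + 0.0007 + 0.0140 = 0.3679.
So 1 − D = 0.6321, i.e. 0.63 to 2 decimal places.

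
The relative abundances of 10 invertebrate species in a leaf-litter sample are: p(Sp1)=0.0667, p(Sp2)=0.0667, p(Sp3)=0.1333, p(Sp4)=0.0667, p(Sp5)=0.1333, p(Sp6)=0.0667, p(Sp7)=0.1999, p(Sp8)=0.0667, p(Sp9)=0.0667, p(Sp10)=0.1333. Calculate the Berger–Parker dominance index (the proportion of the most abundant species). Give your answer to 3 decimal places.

The largest proportion is 0.1999, i.e. d = 0.200 to 3 decimal places.

0.200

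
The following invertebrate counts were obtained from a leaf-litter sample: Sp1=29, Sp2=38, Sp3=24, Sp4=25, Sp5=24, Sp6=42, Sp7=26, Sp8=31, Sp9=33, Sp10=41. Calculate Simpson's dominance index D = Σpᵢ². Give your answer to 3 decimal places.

Total N = 29+38+24+25+24+42+26+31+33+41 = 313, so the proportions are 0.09265, 0.12141, 0.07668, 0.07987, 0.07668, 0.13419, 0.08307, 0.09904, 0.10543, 0.13099 (working shown to 5 dp, full precision carried).
D = 0.09265² + 0.12141² + 0.07668² + 0.07987² + 0.07668² + 0.13419² + 0.08307² + 0.09904² + 0.10543² + 0.13099² = 0.00858 + 0.01474 + 0.00588 + 0.00638 + 0.00588 + 0.01801 + 0.00690 + 0.00981 + 0.01112 + 0.01716 = 0.10445.
To 3 decimal places, D = 0.104.

0.104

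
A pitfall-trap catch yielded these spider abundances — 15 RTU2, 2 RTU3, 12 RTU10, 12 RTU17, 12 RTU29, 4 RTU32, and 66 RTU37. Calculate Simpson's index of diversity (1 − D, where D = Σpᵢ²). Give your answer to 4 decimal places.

Total N = 15+2+12+12+12+4+66 = 123, so the proportions are 0.121951, 0.01626, 0.097561, 0.097561, 0.097561, 0.03252, 0.536585 (working shown to 6 dp, full precision carried).
D = 0.121951² + 0.01626² + 0.097561² + 0.097561² + 0.097561² + 0.03252² + 0.536585² = 0.014872 + 0.000264 + 0.009518 + 0.009518 + 0.009518 + 0.001058 + 0.287924 = 0.332672.
So 1 − D = 0.667328, i.e. 0.6673 to 4 decimal places.

0.6673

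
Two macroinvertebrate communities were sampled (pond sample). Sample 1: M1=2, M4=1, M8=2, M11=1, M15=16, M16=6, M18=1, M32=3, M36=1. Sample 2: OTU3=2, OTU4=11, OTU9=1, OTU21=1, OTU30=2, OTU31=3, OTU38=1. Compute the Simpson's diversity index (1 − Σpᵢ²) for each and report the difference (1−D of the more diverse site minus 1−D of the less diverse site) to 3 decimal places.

0.032

Sample 1: N=33, proportions 0.06061, 0.0303, 0.06061, 0.0303, 0.48485, 0.18182, 0.0303, 0.09091, 0.0303, giving 1−D = 0.71258 (working shown to 5 dp, full precision carried).
Sample 2: N=21, proportions 0.09524, 0.52381, 0.04762, 0.04762, 0.09524, 0.14286, 0.04762, giving 1−D = 0.68027.
Difference = |0.71258 − 0.68027| = 0.03231, i.e. 0.032 to 3 decimal places.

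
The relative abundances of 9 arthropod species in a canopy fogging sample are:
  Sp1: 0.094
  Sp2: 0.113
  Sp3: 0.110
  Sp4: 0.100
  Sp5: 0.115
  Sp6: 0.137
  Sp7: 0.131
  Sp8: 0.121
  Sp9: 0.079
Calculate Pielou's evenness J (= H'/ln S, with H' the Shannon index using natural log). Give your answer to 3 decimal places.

H' = −Σ pᵢ ln pᵢ = −((-0.22226) + (-0.24638) + (-0.24280) + (-0.23026) + (-0.24872) + (-0.27233) + (-0.26627) + (-0.25555) + (-0.20053)) = 2.18509 (working shown to 5 dp, full precision carried).
With S = 9 species, ln S = 2.19722, so J = 2.18509/2.19722 = 0.99448, i.e. 0.994 to 3 decimal places.

0.994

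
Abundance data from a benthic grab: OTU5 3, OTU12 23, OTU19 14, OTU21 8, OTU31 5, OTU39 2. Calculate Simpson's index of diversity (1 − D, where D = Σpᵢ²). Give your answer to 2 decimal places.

Total N = 3+23+14+8+5+2 = 55, so the proportions are 0.0545, 0.4182, 0.2545, 0.1455, 0.0909, 0.0364 (working shown to 4 dp, full precision carried).
D = 0.0545² + 0.4182² + 0.2545² + 0.1455² + 0.0909² + 0.0364² = 0.0030 + 0.1749 + 0.0648 + 0.0212 + 0.0083 + 0.0013 = 0.2734.
So 1 − D = 0.7266, i.e. 0.73 to 2 decimal places.

0.73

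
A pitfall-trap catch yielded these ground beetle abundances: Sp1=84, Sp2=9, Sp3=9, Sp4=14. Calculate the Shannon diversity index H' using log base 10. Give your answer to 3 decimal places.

Total N = 84+9+9+14 = 116, so the proportions are 0.72414, 0.07759, 0.07759, 0.12069 (working shown to 5 dp, full precision carried).
Each pᵢ log₁₀ pᵢ term: 0.72414×(-0.14018)=-0.10151, 0.07759×(-1.11022)=-0.08614, 0.07759×(-1.11022)=-0.08614, 0.12069×(-0.91833)=-0.11083.
Sum = -0.38462, so H' = 0.385.

0.385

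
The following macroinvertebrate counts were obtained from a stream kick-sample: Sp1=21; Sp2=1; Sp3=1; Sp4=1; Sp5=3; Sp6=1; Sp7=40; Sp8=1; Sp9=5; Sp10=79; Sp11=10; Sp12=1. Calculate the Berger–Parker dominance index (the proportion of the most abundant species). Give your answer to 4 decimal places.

Total N = 21+1+1+1+3+1+40+1+5+79+10+1 = 164, so the proportions are 0.128049, 0.006098, 0.006098, 0.006098, 0.018293, 0.006098, 0.243902, 0.006098, 0.030488, 0.481707, 0.060976, 0.006098 (working shown to 6 dp, full precision carried).
The largest proportion is 0.481707, i.e. d = 0.4817 to 4 decimal places.

0.4817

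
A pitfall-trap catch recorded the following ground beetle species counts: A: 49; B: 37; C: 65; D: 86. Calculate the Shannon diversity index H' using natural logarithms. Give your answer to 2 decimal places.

1.34

Total N = 49+37+65+86 = 237, so the proportions are 0.2068, 0.1561, 0.2743, 0.3629 (working shown to 4 dp, full precision carried).
Each pᵢ ln pᵢ term: 0.2068×(-1.5762)=-0.3259, 0.1561×(-1.8571)=-0.2899, 0.2743×(-1.2937)=-0.3548, 0.3629×(-1.0137)=-0.3678.
Sum = -1.3385, so H' = 1.34.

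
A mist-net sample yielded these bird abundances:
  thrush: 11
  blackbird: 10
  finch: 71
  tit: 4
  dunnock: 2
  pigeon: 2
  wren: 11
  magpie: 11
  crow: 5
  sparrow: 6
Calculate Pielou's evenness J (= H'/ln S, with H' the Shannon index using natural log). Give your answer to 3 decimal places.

Total N = 11+10+71+4+2+2+11+11+5+6 = 133, so the proportions are 0.08271, 0.07519, 0.53383, 0.03008, 0.01504, 0.01504, 0.08271, 0.08271, 0.03759, 0.04511 (working shown to 5 dp, full precision carried).
H' = −Σ pᵢ ln pᵢ = −((-0.20614) + (-0.19457) + (-0.33507) + (-0.10539) + (-0.06312) + (-0.06312) + (-0.20614) + (-0.20614) + (-0.12334) + (-0.13979)) = 1.64281.
With S = 10 species, ln S = 2.30259, so J = 1.64281/2.30259 = 0.71347, i.e. 0.713 to 3 decimal places.

0.713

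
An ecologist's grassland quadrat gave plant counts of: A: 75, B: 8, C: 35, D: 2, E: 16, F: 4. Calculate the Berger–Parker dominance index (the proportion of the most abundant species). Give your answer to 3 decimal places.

Total N = 75+8+35+2+16+4 = 140, so the proportions are 0.53571, 0.05714, 0.25, 0.01429, 0.11429, 0.02857 (working shown to 5 dp, full precision carried).
The largest proportion is 0.53571, i.e. d = 0.536 to 3 decimal places.

0.536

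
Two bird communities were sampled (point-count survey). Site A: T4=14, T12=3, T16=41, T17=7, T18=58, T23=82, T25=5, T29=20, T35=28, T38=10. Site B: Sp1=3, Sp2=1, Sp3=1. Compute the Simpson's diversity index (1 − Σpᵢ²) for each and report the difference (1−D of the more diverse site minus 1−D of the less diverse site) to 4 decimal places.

0.2544

Site A: N=268, proportions 0.052239, 0.011194, 0.152985, 0.026119, 0.216418, 0.30597, 0.018657, 0.074627, 0.104478, 0.037313, giving 1−D = 0.814380 (working shown to 6 dp, full precision carried).
Site B: N=5, proportions 0.6, 0.2, 0.2, giving 1−D = 0.560000.
Difference = |0.814380 − 0.560000| = 0.254380, i.e. 0.2544 to 4 decimal places.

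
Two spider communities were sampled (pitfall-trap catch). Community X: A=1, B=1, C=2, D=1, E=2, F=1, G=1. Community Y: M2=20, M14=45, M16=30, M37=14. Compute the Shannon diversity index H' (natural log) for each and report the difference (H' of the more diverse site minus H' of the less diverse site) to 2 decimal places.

0.59

Community X: N=9, proportions 0.11111, 0.11111, 0.22222, 0.11111, 0.22222, 0.11111, 0.11111, giving H' = 1.88916 (working shown to 5 dp, full precision carried).
Community Y: N=109, proportions 0.18349, 0.41284, 0.27523, 0.12844, giving H' = 1.29504.
Difference = |1.88916 − 1.29504| = 0.59412, i.e. 0.59 to 2 decimal places.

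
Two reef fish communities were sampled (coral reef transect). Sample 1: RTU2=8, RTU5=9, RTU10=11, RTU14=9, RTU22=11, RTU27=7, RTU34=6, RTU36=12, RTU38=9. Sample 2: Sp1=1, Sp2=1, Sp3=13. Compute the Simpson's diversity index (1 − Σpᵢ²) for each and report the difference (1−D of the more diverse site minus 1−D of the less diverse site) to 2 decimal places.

0.64

Sample 1: N=82, proportions 0.0976, 0.1098, 0.1341, 0.1098, 0.1341, 0.0854, 0.0732, 0.1463, 0.1098, giving 1−D = 0.8843 (working shown to 4 dp, full precision carried).
Sample 2: N=15, proportions 0.0667, 0.0667, 0.8667, giving 1−D = 0.2400.
Difference = |0.8843 − 0.2400| = 0.6443, i.e. 0.64 to 2 decimal places.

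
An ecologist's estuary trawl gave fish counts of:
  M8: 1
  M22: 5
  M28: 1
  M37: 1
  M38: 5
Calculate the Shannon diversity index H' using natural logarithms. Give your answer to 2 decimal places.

Total N = 1+5+1+1+5 = 13, so the proportions are 0.0769, 0.3846, 0.0769, 0.0769, 0.3846 (working shown to 4 dp, full precision carried).
Each pᵢ ln pᵢ term: 0.0769×(-2.5649)=-0.1973, 0.3846×(-0.9555)=-0.3675, 0.0769×(-2.5649)=-0.1973, 0.0769×(-2.5649)=-0.1973, 0.3846×(-0.9555)=-0.3675.
Sum = -1.3269, so H' = 1.33.

1.33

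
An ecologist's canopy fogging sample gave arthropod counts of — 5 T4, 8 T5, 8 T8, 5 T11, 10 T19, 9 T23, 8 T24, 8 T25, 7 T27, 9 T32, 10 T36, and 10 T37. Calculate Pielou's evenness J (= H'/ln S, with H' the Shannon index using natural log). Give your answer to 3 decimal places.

Total N = 5+8+8+5+10+9+8+8+7+9+10+10 = 97, so the proportions are 0.05155, 0.08247, 0.08247, 0.05155, 0.10309, 0.09278, 0.08247, 0.08247, 0.07216, 0.09278, 0.10309, 0.10309 (working shown to 5 dp, full precision carried).
H' = −Σ pᵢ ln pᵢ = −((-0.15285) + (-0.20580) + (-0.20580) + (-0.15285) + (-0.23424) + (-0.22059) + (-0.20580) + (-0.20580) + (-0.18971) + (-0.22059) + (-0.23424) + (-0.23424)) = 2.46249.
With S = 12 species, ln S = 2.48491, so J = 2.46249/2.48491 = 0.99098, i.e. 0.991 to 3 decimal places.

0.991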